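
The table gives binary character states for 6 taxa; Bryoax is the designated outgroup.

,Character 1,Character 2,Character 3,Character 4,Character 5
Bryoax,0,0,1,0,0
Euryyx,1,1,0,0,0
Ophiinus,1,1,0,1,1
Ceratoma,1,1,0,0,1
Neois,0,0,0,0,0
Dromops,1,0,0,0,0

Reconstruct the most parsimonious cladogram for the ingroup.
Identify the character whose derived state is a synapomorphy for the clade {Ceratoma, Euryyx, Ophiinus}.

Character 2

Character polarity is set by the outgroup: the derived state is whichever differs from the outgroup's state, so for Character 3 the derived state is '0', and for the remaining characters it is '1'.
Character 1 (derived state '1') is shared by Ceratoma, Dromops, Euryyx, and Ophiinus — a synapomorphy uniting that clade.
Character 2: derived state '1' in Ceratoma, Euryyx, and Ophiinus only — synapomorphy for {Ceratoma, Euryyx, Ophiinus}.
Character 3 (derived state '0') is shared by all ingroup taxa — unites the whole ingroup.
Character 4 (derived state '1') is unique to Ophiinus (autapomorphy; uninformative for grouping).
Only Ceratoma and Ophiinus show the derived state '1' for Character 5, supporting them as a clade.
Most parsimonious ingroup topology: (((Euryyx,(Ophiinus,Ceratoma)),Dromops),Neois).
The clade {Ceratoma, Euryyx, Ophiinus} is supported by Character 2: its derived state '1' occurs in exactly those taxa and in no other taxon (including the outgroup).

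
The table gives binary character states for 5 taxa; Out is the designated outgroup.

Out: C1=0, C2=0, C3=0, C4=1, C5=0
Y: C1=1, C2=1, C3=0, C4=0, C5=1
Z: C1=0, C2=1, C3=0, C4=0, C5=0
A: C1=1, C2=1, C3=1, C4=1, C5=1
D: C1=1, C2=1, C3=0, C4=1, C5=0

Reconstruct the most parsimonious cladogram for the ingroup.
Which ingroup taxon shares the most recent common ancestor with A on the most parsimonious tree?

Y

Character polarity is set by the outgroup: the derived state is whichever differs from the outgroup's state, so for C4 the derived state is '0', and for the remaining characters it is '1'.
C1: derived state '1' in A, D, and Y only — synapomorphy for {A, D, Y}.
C2 (derived state '1') is shared by all ingroup taxa — unites the whole ingroup.
C3 (derived state '1') is unique to A (autapomorphy; uninformative for grouping).
C4 groups Y and Z, which is incompatible with the clades supported by the remaining characters; treating it as convergent (homoplasy) costs fewer steps than any alternative tree.
Only A and Y show the derived state '1' for C5, supporting them as a clade.
Most parsimonious ingroup topology: ((D,(A,Y)),Z).
A and Y form a cherry on this tree, so they are sister taxa.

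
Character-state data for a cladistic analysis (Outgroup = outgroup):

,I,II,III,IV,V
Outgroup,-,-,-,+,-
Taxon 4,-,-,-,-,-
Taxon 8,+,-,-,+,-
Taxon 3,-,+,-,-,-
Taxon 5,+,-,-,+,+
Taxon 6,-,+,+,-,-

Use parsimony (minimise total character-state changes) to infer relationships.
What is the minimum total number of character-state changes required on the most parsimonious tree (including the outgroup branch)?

5

Character polarity is set by the outgroup: the derived state is whichever differs from the outgroup's state, so for IV the derived state is '-', and for the remaining characters it is '+'.
Only Taxon 5 and Taxon 8 show the derived state '+' for I, supporting them as a clade.
II: derived state '+' in Taxon 3 and Taxon 6 only — synapomorphy for {Taxon 3, Taxon 6}.
III: derived state '+' in Taxon 6 only — an autapomorphy, so it tells us nothing about relationships among taxa.
IV: derived state '-' in Taxon 3, Taxon 4, and Taxon 6 only — synapomorphy for {Taxon 3, Taxon 4, Taxon 6}.
V: derived state '+' in Taxon 5 only — an autapomorphy, so it tells us nothing about relationships among taxa.
Most parsimonious ingroup topology: ((Taxon 4,(Taxon 3,Taxon 6)),(Taxon 8,Taxon 5)).
Changes per character on this tree: I: 1; II: 1; III: 1; IV: 1; V: 1.
Total = 5.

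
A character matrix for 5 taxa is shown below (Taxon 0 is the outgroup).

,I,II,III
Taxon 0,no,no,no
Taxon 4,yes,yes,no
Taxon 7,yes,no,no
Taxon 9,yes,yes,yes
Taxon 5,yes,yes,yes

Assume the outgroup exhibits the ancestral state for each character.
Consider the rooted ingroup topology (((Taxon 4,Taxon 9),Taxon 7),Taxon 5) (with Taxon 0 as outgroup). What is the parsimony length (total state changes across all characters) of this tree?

5

Map each character onto (((Taxon 4,Taxon 9),Taxon 7),Taxon 5) (rooted by Taxon 0) and count the minimum state changes it requires (Fitch parsimony):
I: 1; II: 2; III: 2.
Total tree length = 5.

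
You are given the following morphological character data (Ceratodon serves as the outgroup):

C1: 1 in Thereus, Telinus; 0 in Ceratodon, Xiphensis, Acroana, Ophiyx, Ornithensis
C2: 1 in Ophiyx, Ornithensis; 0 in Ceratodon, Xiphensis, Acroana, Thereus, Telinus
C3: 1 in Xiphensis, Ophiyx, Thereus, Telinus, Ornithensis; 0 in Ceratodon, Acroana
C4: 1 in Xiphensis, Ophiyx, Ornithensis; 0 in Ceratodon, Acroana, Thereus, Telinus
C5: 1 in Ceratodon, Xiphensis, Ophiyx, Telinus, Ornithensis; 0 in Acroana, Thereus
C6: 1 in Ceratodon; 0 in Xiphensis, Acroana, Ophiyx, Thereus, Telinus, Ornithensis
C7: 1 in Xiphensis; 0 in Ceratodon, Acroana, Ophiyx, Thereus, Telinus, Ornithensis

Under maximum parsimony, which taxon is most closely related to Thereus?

Telinus

Character polarity is set by the outgroup: the derived state is whichever differs from the outgroup's state, so for C5, C6 the derived state is '0', and for the remaining characters it is '1'.
C1: derived state '1' in Telinus and Thereus only — synapomorphy for {Telinus, Thereus}.
Only Ophiyx and Ornithensis show the derived state '1' for C2, supporting them as a clade.
C3: derived state '1' in Ophiyx, Ornithensis, Telinus, Thereus, and Xiphensis only — synapomorphy for {Ophiyx, Ornithensis, Telinus, Thereus, Xiphensis}.
Only Ophiyx, Ornithensis, and Xiphensis show the derived state '1' for C4, supporting them as a clade.
C5 (state '0') occurs in Acroana and Thereus but conflicts with the nesting implied by the other characters — most parsimoniously interpreted as homoplasy.
C6 (derived state '0') is shared by all ingroup taxa — unites the whole ingroup.
C7: derived state '1' in Xiphensis only — an autapomorphy, so it tells us nothing about relationships among taxa.
Most parsimonious ingroup topology: (((Xiphensis,(Ophiyx,Ornithensis)),(Thereus,Telinus)),Acroana).
Thereus and Telinus form a cherry on this tree, so they are sister taxa.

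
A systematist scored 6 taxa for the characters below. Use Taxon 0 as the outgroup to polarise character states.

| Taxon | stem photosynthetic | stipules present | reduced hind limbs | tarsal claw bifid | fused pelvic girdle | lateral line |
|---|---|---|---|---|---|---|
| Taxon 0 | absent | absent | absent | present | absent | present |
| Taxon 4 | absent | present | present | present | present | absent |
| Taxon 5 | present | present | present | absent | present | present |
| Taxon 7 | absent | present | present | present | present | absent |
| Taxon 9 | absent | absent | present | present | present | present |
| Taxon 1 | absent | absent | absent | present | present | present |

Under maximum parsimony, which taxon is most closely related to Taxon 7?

Taxon 4

Character polarity is set by the outgroup: the derived state is whichever differs from the outgroup's state, so for tarsal claw bifid, lateral line the derived state is 'absent', and for the remaining characters it is 'present'.
stem photosynthetic: derived state 'present' in Taxon 5 only — an autapomorphy, so it tells us nothing about relationships among taxa.
stipules present: derived state 'present' in Taxon 4, Taxon 5, and Taxon 7 only — synapomorphy for {Taxon 4, Taxon 5, Taxon 7}.
Only Taxon 4, Taxon 5, Taxon 7, and Taxon 9 show the derived state 'present' for reduced hind limbs, supporting them as a clade.
tarsal claw bifid (derived state 'absent') is unique to Taxon 5 (autapomorphy; uninformative for grouping).
fused pelvic girdle (derived state 'present') is shared by all ingroup taxa — unites the whole ingroup.
lateral line (derived state 'absent') is shared by Taxon 4 and Taxon 7 — a synapomorphy uniting that clade.
Most parsimonious ingroup topology: ((((Taxon 4,Taxon 7),Taxon 5),Taxon 9),Taxon 1).
Taxon 7 and Taxon 4 form a cherry on this tree, so they are sister taxa.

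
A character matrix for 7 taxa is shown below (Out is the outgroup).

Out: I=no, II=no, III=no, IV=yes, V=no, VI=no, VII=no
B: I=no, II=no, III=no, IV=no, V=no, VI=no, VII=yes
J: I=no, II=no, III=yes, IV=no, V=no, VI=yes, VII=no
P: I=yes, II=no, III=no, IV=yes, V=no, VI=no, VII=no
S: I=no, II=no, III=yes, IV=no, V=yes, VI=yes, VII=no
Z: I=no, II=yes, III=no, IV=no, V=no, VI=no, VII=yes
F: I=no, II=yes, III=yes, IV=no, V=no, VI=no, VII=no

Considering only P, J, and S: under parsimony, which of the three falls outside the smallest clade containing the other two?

P

Character polarity is set by the outgroup: the derived state is whichever differs from the outgroup's state, so for IV the derived state is 'no', and for the remaining characters it is 'yes'.
I: derived state 'yes' in P only — an autapomorphy, so it tells us nothing about relationships among taxa.
II (state 'yes') occurs in F and Z but conflicts with the nesting implied by the other characters — most parsimoniously interpreted as homoplasy.
III (derived state 'yes') is shared by F, J, and S — a synapomorphy uniting that clade.
IV (derived state 'no') is shared by B, F, J, S, and Z — a synapomorphy uniting that clade.
V (derived state 'yes') is unique to S (autapomorphy; uninformative for grouping).
VI (derived state 'yes') is shared by J and S — a synapomorphy uniting that clade.
VII: derived state 'yes' in B and Z only — synapomorphy for {B, Z}.
Most parsimonious ingroup topology: (((B,Z),((J,S),F)),P).
S and J share a more recent common ancestor with each other than either does with P, so P is the least closely related of the three.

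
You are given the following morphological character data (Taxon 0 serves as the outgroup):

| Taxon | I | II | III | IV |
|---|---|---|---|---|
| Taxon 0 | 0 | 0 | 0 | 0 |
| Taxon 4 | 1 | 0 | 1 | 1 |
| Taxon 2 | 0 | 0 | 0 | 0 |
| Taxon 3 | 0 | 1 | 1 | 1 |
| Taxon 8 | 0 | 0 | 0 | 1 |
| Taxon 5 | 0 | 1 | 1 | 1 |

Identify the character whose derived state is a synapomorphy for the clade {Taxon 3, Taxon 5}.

II

The outgroup has state '0' for every character, so '1' is the derived state throughout.
I: derived state '1' in Taxon 4 only — an autapomorphy, so it tells us nothing about relationships among taxa.
II: derived state '1' in Taxon 3 and Taxon 5 only — synapomorphy for {Taxon 3, Taxon 5}.
III: derived state '1' in Taxon 3, Taxon 4, and Taxon 5 only — synapomorphy for {Taxon 3, Taxon 4, Taxon 5}.
Only Taxon 3, Taxon 4, Taxon 5, and Taxon 8 show the derived state '1' for IV, supporting them as a clade.
Most parsimonious ingroup topology: (((Taxon 4,(Taxon 3,Taxon 5)),Taxon 8),Taxon 2).
The clade {Taxon 3, Taxon 5} is supported by II: its derived state '1' occurs in exactly those taxa and in no other taxon (including the outgroup).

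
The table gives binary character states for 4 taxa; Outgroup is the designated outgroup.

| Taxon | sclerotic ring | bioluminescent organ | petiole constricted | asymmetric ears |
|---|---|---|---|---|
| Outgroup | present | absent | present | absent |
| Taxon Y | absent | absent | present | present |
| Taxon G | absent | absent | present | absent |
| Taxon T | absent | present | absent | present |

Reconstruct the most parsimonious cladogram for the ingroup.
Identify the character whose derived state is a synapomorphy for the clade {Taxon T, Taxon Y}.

Character polarity is set by the outgroup: the derived state is whichever differs from the outgroup's state, so for sclerotic ring, petiole constricted the derived state is 'absent', and for the remaining characters it is 'present'.
sclerotic ring (derived state 'absent') is shared by all ingroup taxa — unites the whole ingroup.
bioluminescent organ: derived state 'present' in Taxon T only — an autapomorphy, so it tells us nothing about relationships among taxa.
petiole constricted (derived state 'absent') is unique to Taxon T (autapomorphy; uninformative for grouping).
asymmetric ears (derived state 'present') is shared by Taxon T and Taxon Y — a synapomorphy uniting that clade.
Most parsimonious ingroup topology: ((Taxon Y,Taxon T),Taxon G).
The clade {Taxon T, Taxon Y} is supported by asymmetric ears: its derived state 'present' occurs in exactly those taxa and in no other taxon (including the outgroup).

asymmetric ears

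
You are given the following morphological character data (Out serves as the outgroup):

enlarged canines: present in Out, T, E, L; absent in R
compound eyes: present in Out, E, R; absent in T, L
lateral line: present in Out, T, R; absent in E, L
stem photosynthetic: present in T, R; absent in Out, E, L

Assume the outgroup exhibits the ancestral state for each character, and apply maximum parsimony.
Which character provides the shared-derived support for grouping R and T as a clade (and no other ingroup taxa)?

stem photosynthetic

Character polarity is set by the outgroup: the derived state is whichever differs from the outgroup's state, so for enlarged canines, compound eyes, lateral line the derived state is 'absent', and for the remaining characters it is 'present'.
enlarged canines (derived state 'absent') is unique to R (autapomorphy; uninformative for grouping).
compound eyes (state 'absent') occurs in L and T but conflicts with the nesting implied by the other characters — most parsimoniously interpreted as homoplasy.
lateral line (derived state 'absent') is shared by E and L — a synapomorphy uniting that clade.
stem photosynthetic: derived state 'present' in R and T only — synapomorphy for {R, T}.
Most parsimonious ingroup topology: ((T,R),(E,L)).
The clade {R, T} is supported by stem photosynthetic: its derived state 'present' occurs in exactly those taxa and in no other taxon (including the outgroup).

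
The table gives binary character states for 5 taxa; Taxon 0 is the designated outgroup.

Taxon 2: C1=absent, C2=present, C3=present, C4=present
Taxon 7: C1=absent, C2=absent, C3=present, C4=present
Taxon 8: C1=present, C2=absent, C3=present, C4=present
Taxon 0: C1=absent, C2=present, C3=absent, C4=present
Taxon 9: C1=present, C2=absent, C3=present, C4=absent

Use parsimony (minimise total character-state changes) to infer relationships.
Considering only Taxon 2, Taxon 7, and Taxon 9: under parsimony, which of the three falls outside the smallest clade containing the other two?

Taxon 2

Character polarity is set by the outgroup: the derived state is whichever differs from the outgroup's state, so for C2, C4 the derived state is 'absent', and for the remaining characters it is 'present'.
Only Taxon 8 and Taxon 9 show the derived state 'present' for C1, supporting them as a clade.
Only Taxon 7, Taxon 8, and Taxon 9 show the derived state 'absent' for C2, supporting them as a clade.
All ingroup taxa share the derived state 'present' for C3; it defines the ingroup but does not resolve relationships within it.
C4: derived state 'absent' in Taxon 9 only — an autapomorphy, so it tells us nothing about relationships among taxa.
Most parsimonious ingroup topology: (Taxon 2,((Taxon 8,Taxon 9),Taxon 7)).
Taxon 7 and Taxon 9 share a more recent common ancestor with each other than either does with Taxon 2, so Taxon 2 is the least closely related of the three.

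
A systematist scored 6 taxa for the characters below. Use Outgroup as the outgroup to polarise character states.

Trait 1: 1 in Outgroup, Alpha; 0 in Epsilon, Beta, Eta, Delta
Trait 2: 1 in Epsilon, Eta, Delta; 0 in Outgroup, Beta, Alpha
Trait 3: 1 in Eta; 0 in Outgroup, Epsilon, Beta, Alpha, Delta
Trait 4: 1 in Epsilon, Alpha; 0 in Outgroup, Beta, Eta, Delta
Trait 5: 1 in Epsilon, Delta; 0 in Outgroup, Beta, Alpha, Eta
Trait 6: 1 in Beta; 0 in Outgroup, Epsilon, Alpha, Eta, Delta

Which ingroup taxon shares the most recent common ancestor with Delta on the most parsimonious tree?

Epsilon

Character polarity is set by the outgroup: the derived state is whichever differs from the outgroup's state, so for Trait 1 the derived state is '0', and for the remaining characters it is '1'.
Trait 1 (derived state '0') is shared by Beta, Delta, Epsilon, and Eta — a synapomorphy uniting that clade.
Trait 2: derived state '1' in Delta, Epsilon, and Eta only — synapomorphy for {Delta, Epsilon, Eta}.
Trait 3 (derived state '1') is unique to Eta (autapomorphy; uninformative for grouping).
Trait 4 (state '1') occurs in Alpha and Epsilon but conflicts with the nesting implied by the other characters — most parsimoniously interpreted as homoplasy.
Trait 5: derived state '1' in Delta and Epsilon only — synapomorphy for {Delta, Epsilon}.
Trait 6 (derived state '1') is unique to Beta (autapomorphy; uninformative for grouping).
Most parsimonious ingroup topology: ((((Epsilon,Delta),Eta),Beta),Alpha).
Delta and Epsilon form a cherry on this tree, so they are sister taxa.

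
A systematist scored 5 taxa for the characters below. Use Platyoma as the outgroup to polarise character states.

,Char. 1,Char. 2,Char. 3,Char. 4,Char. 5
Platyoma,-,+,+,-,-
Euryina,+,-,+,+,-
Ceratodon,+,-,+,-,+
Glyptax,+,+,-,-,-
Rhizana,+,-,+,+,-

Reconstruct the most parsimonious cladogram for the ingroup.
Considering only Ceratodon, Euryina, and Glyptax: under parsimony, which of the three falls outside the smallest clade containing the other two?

Character polarity is set by the outgroup: the derived state is whichever differs from the outgroup's state, so for Char. 2, Char. 3 the derived state is '-', and for the remaining characters it is '+'.
Char. 1 (derived state '+') is shared by all ingroup taxa — unites the whole ingroup.
Only Ceratodon, Euryina, and Rhizana show the derived state '-' for Char. 2, supporting them as a clade.
Char. 3 (derived state '-') is unique to Glyptax (autapomorphy; uninformative for grouping).
Char. 4: derived state '+' in Euryina and Rhizana only — synapomorphy for {Euryina, Rhizana}.
Char. 5: derived state '+' in Ceratodon only — an autapomorphy, so it tells us nothing about relationships among taxa.
Most parsimonious ingroup topology: (((Euryina,Rhizana),Ceratodon),Glyptax).
Euryina and Ceratodon share a more recent common ancestor with each other than either does with Glyptax, so Glyptax is the least closely related of the three.

Glyptax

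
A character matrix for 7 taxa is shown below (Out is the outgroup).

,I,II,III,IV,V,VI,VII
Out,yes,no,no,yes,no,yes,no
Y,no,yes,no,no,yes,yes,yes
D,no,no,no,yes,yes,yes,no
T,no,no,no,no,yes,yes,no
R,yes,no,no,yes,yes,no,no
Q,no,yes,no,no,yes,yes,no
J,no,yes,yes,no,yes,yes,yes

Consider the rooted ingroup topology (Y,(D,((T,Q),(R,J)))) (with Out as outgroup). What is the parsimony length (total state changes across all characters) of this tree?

Map each character onto (Y,(D,((T,Q),(R,J)))) (rooted by Out) and count the minimum state changes it requires (Fitch parsimony):
I: 2; II: 3; III: 1; IV: 3; V: 1; VI: 1; VII: 2.
Total tree length = 13.

13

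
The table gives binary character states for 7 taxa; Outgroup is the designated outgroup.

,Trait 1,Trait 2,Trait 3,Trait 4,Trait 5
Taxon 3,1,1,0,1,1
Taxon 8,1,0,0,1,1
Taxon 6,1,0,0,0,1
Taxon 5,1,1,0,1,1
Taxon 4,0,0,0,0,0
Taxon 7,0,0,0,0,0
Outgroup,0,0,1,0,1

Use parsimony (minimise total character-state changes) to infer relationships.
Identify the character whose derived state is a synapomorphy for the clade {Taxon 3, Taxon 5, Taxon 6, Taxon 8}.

Character polarity is set by the outgroup: the derived state is whichever differs from the outgroup's state, so for Trait 3, Trait 5 the derived state is '0', and for the remaining characters it is '1'.
Trait 1 (derived state '1') is shared by Taxon 3, Taxon 5, Taxon 6, and Taxon 8 — a synapomorphy uniting that clade.
Trait 2: derived state '1' in Taxon 3 and Taxon 5 only — synapomorphy for {Taxon 3, Taxon 5}.
Trait 3 (derived state '0') is shared by all ingroup taxa — unites the whole ingroup.
Only Taxon 3, Taxon 5, and Taxon 8 show the derived state '1' for Trait 4, supporting them as a clade.
Trait 5 (derived state '0') is shared by Taxon 4 and Taxon 7 — a synapomorphy uniting that clade.
Most parsimonious ingroup topology: ((((Taxon 5,Taxon 3),Taxon 8),Taxon 6),(Taxon 7,Taxon 4)).
The clade {Taxon 3, Taxon 5, Taxon 6, Taxon 8} is supported by Trait 1: its derived state '1' occurs in exactly those taxa and in no other taxon (including the outgroup).

Trait 1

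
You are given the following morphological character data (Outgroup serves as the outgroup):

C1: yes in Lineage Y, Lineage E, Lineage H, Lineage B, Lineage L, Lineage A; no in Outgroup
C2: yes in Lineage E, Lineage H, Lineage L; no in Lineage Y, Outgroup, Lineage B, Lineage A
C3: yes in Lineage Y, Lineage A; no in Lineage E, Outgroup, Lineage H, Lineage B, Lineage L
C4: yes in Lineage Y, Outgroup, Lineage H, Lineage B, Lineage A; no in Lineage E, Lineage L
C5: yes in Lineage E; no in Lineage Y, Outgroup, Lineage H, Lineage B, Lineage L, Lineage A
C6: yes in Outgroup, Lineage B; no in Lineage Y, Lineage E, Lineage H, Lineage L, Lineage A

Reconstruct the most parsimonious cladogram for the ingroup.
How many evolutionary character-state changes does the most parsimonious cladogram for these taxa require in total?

6

Character polarity is set by the outgroup: the derived state is whichever differs from the outgroup's state, so for C4, C6 the derived state is 'no', and for the remaining characters it is 'yes'.
All ingroup taxa share the derived state 'yes' for C1; it defines the ingroup but does not resolve relationships within it.
C2 (derived state 'yes') is shared by Lineage E, Lineage H, and Lineage L — a synapomorphy uniting that clade.
C3: derived state 'yes' in Lineage A and Lineage Y only — synapomorphy for {Lineage A, Lineage Y}.
C4 (derived state 'no') is shared by Lineage E and Lineage L — a synapomorphy uniting that clade.
C5: derived state 'yes' in Lineage E only — an autapomorphy, so it tells us nothing about relationships among taxa.
C6 (derived state 'no') is shared by Lineage A, Lineage E, Lineage H, Lineage L, and Lineage Y — a synapomorphy uniting that clade.
Most parsimonious ingroup topology: (Lineage B,((Lineage Y,Lineage A),((Lineage L,Lineage E),Lineage H))).
Changes per character on this tree: C1: 1; C2: 1; C3: 1; C4: 1; C5: 1; C6: 1.
Total = 6.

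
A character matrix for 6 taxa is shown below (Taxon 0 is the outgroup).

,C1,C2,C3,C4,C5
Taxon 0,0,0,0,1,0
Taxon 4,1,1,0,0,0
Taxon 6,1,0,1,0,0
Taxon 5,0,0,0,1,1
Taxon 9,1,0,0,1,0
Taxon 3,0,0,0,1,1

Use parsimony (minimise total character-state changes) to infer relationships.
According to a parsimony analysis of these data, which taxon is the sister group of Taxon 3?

Taxon 5

Character polarity is set by the outgroup: the derived state is whichever differs from the outgroup's state, so for C4 the derived state is '0', and for the remaining characters it is '1'.
Only Taxon 4, Taxon 6, and Taxon 9 show the derived state '1' for C1, supporting them as a clade.
C2: derived state '1' in Taxon 4 only — an autapomorphy, so it tells us nothing about relationships among taxa.
C3: derived state '1' in Taxon 6 only — an autapomorphy, so it tells us nothing about relationships among taxa.
C4 (derived state '0') is shared by Taxon 4 and Taxon 6 — a synapomorphy uniting that clade.
C5 (derived state '1') is shared by Taxon 3 and Taxon 5 — a synapomorphy uniting that clade.
Most parsimonious ingroup topology: (((Taxon 4,Taxon 6),Taxon 9),(Taxon 5,Taxon 3)).
Taxon 3 and Taxon 5 form a cherry on this tree, so they are sister taxa.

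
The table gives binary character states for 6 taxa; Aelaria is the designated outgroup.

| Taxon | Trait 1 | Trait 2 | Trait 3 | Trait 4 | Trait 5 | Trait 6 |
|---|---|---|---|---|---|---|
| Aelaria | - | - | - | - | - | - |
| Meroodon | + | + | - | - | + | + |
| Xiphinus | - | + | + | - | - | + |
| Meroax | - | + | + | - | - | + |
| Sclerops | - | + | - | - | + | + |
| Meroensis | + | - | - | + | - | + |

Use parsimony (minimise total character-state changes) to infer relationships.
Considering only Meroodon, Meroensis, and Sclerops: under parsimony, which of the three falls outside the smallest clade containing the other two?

The outgroup has state '-' for every character, so '+' is the derived state throughout.
Trait 1 (state '+') occurs in Meroensis and Meroodon but conflicts with the nesting implied by the other characters — most parsimoniously interpreted as homoplasy.
Only Meroax, Meroodon, Sclerops, and Xiphinus show the derived state '+' for Trait 2, supporting them as a clade.
Trait 3 (derived state '+') is shared by Meroax and Xiphinus — a synapomorphy uniting that clade.
Trait 4 (derived state '+') is unique to Meroensis (autapomorphy; uninformative for grouping).
Only Meroodon and Sclerops show the derived state '+' for Trait 5, supporting them as a clade.
Trait 6 (derived state '+') is shared by all ingroup taxa — unites the whole ingroup.
Most parsimonious ingroup topology: (((Meroodon,Sclerops),(Xiphinus,Meroax)),Meroensis).
Meroodon and Sclerops share a more recent common ancestor with each other than either does with Meroensis, so Meroensis is the least closely related of the three.

Meroensis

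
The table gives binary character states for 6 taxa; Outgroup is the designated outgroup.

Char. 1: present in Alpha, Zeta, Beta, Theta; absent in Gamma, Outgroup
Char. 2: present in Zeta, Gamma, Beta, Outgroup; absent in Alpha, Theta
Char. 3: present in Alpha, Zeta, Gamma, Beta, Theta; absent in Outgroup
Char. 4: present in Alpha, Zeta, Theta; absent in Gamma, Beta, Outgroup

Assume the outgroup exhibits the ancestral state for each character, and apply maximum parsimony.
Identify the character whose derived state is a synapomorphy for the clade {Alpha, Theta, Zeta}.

Char. 4

Character polarity is set by the outgroup: the derived state is whichever differs from the outgroup's state, so for Char. 2 the derived state is 'absent', and for the remaining characters it is 'present'.
Only Alpha, Beta, Theta, and Zeta show the derived state 'present' for Char. 1, supporting them as a clade.
Only Alpha and Theta show the derived state 'absent' for Char. 2, supporting them as a clade.
All ingroup taxa share the derived state 'present' for Char. 3; it defines the ingroup but does not resolve relationships within it.
Only Alpha, Theta, and Zeta show the derived state 'present' for Char. 4, supporting them as a clade.
Most parsimonious ingroup topology: ((((Theta,Alpha),Zeta),Beta),Gamma).
The clade {Alpha, Theta, Zeta} is supported by Char. 4: its derived state 'present' occurs in exactly those taxa and in no other taxon (including the outgroup).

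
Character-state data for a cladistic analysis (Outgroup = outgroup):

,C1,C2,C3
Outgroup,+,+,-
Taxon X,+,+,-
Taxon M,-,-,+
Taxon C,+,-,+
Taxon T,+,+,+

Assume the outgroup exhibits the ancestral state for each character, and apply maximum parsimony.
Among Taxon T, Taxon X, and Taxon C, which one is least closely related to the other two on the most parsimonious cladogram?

Taxon X

Character polarity is set by the outgroup: the derived state is whichever differs from the outgroup's state, so for C1, C2 the derived state is '-', and for the remaining characters it is '+'.
C1 (derived state '-') is unique to Taxon M (autapomorphy; uninformative for grouping).
C2 (derived state '-') is shared by Taxon C and Taxon M — a synapomorphy uniting that clade.
Only Taxon C, Taxon M, and Taxon T show the derived state '+' for C3, supporting them as a clade.
Most parsimonious ingroup topology: (Taxon X,((Taxon M,Taxon C),Taxon T)).
Taxon T and Taxon C share a more recent common ancestor with each other than either does with Taxon X, so Taxon X is the least closely related of the three.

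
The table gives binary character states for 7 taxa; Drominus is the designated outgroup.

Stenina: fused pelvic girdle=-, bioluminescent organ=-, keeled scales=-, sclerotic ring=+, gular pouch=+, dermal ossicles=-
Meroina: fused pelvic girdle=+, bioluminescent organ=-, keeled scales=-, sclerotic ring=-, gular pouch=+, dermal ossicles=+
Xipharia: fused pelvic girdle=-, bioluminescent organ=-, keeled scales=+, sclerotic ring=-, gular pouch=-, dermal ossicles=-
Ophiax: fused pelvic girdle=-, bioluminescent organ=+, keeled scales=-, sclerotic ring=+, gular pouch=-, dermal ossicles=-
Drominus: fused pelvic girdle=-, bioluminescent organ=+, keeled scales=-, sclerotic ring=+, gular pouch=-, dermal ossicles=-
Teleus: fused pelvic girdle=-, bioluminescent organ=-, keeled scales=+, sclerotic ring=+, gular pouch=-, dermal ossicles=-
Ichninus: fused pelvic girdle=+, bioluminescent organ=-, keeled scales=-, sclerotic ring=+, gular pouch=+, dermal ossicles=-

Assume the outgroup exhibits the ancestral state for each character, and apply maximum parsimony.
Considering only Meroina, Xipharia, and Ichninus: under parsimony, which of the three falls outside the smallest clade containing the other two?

Character polarity is set by the outgroup: the derived state is whichever differs from the outgroup's state, so for bioluminescent organ, sclerotic ring the derived state is '-', and for the remaining characters it is '+'.
Only Ichninus and Meroina show the derived state '+' for fused pelvic girdle, supporting them as a clade.
bioluminescent organ (derived state '-') is shared by Ichninus, Meroina, Stenina, Teleus, and Xipharia — a synapomorphy uniting that clade.
keeled scales: derived state '+' in Teleus and Xipharia only — synapomorphy for {Teleus, Xipharia}.
sclerotic ring (state '-') occurs in Meroina and Xipharia but conflicts with the nesting implied by the other characters — most parsimoniously interpreted as homoplasy.
gular pouch: derived state '+' in Ichninus, Meroina, and Stenina only — synapomorphy for {Ichninus, Meroina, Stenina}.
dermal ossicles: derived state '+' in Meroina only — an autapomorphy, so it tells us nothing about relationships among taxa.
Most parsimonious ingroup topology: (((Stenina,(Ichninus,Meroina)),(Xipharia,Teleus)),Ophiax).
Meroina and Ichninus share a more recent common ancestor with each other than either does with Xipharia, so Xipharia is the least closely related of the three.

Xipharia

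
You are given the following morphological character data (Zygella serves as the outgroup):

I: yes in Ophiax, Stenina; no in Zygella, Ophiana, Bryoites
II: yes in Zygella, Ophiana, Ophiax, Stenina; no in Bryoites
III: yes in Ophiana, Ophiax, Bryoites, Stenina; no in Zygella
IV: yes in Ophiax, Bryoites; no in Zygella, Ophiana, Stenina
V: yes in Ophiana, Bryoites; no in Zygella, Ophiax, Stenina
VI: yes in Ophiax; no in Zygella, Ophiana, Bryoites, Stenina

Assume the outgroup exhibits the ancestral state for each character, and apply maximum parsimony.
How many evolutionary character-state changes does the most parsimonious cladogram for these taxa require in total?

Character polarity is set by the outgroup: the derived state is whichever differs from the outgroup's state, so for II the derived state is 'no', and for the remaining characters it is 'yes'.
I (derived state 'yes') is shared by Ophiax and Stenina — a synapomorphy uniting that clade.
II (derived state 'no') is unique to Bryoites (autapomorphy; uninformative for grouping).
III (derived state 'yes') is shared by all ingroup taxa — unites the whole ingroup.
IV (state 'yes') occurs in Bryoites and Ophiax but conflicts with the nesting implied by the other characters — most parsimoniously interpreted as homoplasy.
Only Bryoites and Ophiana show the derived state 'yes' for V, supporting them as a clade.
VI (derived state 'yes') is unique to Ophiax (autapomorphy; uninformative for grouping).
Most parsimonious ingroup topology: ((Ophiana,Bryoites),(Ophiax,Stenina)).
Changes per character on this tree: I: 1; II: 1; III: 1; IV: 2; V: 1; VI: 1.
Total = 7.

7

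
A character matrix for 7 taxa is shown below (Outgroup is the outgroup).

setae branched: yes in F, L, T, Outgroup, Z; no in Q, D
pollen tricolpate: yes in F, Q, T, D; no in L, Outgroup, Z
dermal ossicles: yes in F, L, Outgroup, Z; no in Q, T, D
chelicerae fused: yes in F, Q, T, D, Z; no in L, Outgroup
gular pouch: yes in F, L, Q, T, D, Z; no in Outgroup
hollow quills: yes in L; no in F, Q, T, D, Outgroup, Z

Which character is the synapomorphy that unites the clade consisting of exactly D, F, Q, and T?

Character polarity is set by the outgroup: the derived state is whichever differs from the outgroup's state, so for setae branched, dermal ossicles the derived state is 'no', and for the remaining characters it is 'yes'.
setae branched (derived state 'no') is shared by D and Q — a synapomorphy uniting that clade.
pollen tricolpate: derived state 'yes' in D, F, Q, and T only — synapomorphy for {D, F, Q, T}.
Only D, Q, and T show the derived state 'no' for dermal ossicles, supporting them as a clade.
chelicerae fused: derived state 'yes' in D, F, Q, T, and Z only — synapomorphy for {D, F, Q, T, Z}.
gular pouch (derived state 'yes') is shared by all ingroup taxa — unites the whole ingroup.
hollow quills (derived state 'yes') is unique to L (autapomorphy; uninformative for grouping).
Most parsimonious ingroup topology: (((F,(T,(Q,D))),Z),L).
The clade {D, F, Q, T} is supported by pollen tricolpate: its derived state 'yes' occurs in exactly those taxa and in no other taxon (including the outgroup).

pollen tricolpate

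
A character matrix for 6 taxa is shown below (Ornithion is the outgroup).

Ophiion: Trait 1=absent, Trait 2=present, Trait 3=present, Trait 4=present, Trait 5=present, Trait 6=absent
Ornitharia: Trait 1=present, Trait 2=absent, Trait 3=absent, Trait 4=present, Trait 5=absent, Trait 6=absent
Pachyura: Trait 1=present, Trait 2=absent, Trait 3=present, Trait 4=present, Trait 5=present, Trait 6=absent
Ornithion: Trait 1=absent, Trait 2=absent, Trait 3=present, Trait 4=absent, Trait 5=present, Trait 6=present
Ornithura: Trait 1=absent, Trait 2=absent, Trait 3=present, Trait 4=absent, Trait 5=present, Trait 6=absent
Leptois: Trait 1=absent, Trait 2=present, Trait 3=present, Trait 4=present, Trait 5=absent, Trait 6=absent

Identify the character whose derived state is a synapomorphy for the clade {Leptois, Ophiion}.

Trait 2

Character polarity is set by the outgroup: the derived state is whichever differs from the outgroup's state, so for Trait 3, Trait 5, Trait 6 the derived state is 'absent', and for the remaining characters it is 'present'.
Trait 1 (derived state 'present') is shared by Ornitharia and Pachyura — a synapomorphy uniting that clade.
Trait 2 (derived state 'present') is shared by Leptois and Ophiion — a synapomorphy uniting that clade.
Trait 3: derived state 'absent' in Ornitharia only — an autapomorphy, so it tells us nothing about relationships among taxa.
Trait 4: derived state 'present' in Leptois, Ophiion, Ornitharia, and Pachyura only — synapomorphy for {Leptois, Ophiion, Ornitharia, Pachyura}.
Trait 5 (state 'absent') occurs in Leptois and Ornitharia but conflicts with the nesting implied by the other characters — most parsimoniously interpreted as homoplasy.
All ingroup taxa share the derived state 'absent' for Trait 6; it defines the ingroup but does not resolve relationships within it.
Most parsimonious ingroup topology: (((Ophiion,Leptois),(Ornitharia,Pachyura)),Ornithura).
The clade {Leptois, Ophiion} is supported by Trait 2: its derived state 'present' occurs in exactly those taxa and in no other taxon (including the outgroup).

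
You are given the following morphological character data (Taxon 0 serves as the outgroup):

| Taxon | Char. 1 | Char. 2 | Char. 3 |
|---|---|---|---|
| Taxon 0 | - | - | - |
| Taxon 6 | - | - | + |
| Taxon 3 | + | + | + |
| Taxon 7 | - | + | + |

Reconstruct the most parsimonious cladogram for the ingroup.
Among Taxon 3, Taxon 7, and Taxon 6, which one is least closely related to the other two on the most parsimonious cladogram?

Taxon 6

The outgroup has state '-' for every character, so '+' is the derived state throughout.
Char. 1: derived state '+' in Taxon 3 only — an autapomorphy, so it tells us nothing about relationships among taxa.
Char. 2: derived state '+' in Taxon 3 and Taxon 7 only — synapomorphy for {Taxon 3, Taxon 7}.
Char. 3 (derived state '+') is shared by all ingroup taxa — unites the whole ingroup.
Most parsimonious ingroup topology: (Taxon 6,(Taxon 3,Taxon 7)).
Taxon 3 and Taxon 7 share a more recent common ancestor with each other than either does with Taxon 6, so Taxon 6 is the least closely related of the three.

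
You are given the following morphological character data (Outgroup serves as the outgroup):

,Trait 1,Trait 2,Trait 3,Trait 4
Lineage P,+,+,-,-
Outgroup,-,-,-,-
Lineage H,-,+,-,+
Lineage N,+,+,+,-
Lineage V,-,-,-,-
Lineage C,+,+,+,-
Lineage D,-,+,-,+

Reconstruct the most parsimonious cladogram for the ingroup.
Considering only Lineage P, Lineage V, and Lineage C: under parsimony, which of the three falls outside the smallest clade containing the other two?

Lineage V

The outgroup has state '-' for every character, so '+' is the derived state throughout.
Only Lineage C, Lineage N, and Lineage P show the derived state '+' for Trait 1, supporting them as a clade.
Only Lineage C, Lineage D, Lineage H, Lineage N, and Lineage P show the derived state '+' for Trait 2, supporting them as a clade.
Trait 3: derived state '+' in Lineage C and Lineage N only — synapomorphy for {Lineage C, Lineage N}.
Trait 4 (derived state '+') is shared by Lineage D and Lineage H — a synapomorphy uniting that clade.
Most parsimonious ingroup topology: (((Lineage D,Lineage H),((Lineage C,Lineage N),Lineage P)),Lineage V).
Lineage C and Lineage P share a more recent common ancestor with each other than either does with Lineage V, so Lineage V is the least closely related of the three.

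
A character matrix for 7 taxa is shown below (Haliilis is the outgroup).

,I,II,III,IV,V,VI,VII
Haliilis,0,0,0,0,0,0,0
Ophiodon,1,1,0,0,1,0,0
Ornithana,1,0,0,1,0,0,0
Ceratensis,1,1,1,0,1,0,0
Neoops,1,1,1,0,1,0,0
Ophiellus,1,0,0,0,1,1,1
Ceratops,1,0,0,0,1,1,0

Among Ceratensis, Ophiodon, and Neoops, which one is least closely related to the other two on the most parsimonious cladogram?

Ophiodon

The outgroup has state '0' for every character, so '1' is the derived state throughout.
I (derived state '1') is shared by all ingroup taxa — unites the whole ingroup.
Only Ceratensis, Neoops, and Ophiodon show the derived state '1' for II, supporting them as a clade.
Only Ceratensis and Neoops show the derived state '1' for III, supporting them as a clade.
IV: derived state '1' in Ornithana only — an autapomorphy, so it tells us nothing about relationships among taxa.
V: derived state '1' in Ceratensis, Ceratops, Neoops, Ophiellus, and Ophiodon only — synapomorphy for {Ceratensis, Ceratops, Neoops, Ophiellus, Ophiodon}.
VI (derived state '1') is shared by Ceratops and Ophiellus — a synapomorphy uniting that clade.
VII: derived state '1' in Ophiellus only — an autapomorphy, so it tells us nothing about relationships among taxa.
Most parsimonious ingroup topology: (((Ophiodon,(Ceratensis,Neoops)),(Ophiellus,Ceratops)),Ornithana).
Neoops and Ceratensis share a more recent common ancestor with each other than either does with Ophiodon, so Ophiodon is the least closely related of the three.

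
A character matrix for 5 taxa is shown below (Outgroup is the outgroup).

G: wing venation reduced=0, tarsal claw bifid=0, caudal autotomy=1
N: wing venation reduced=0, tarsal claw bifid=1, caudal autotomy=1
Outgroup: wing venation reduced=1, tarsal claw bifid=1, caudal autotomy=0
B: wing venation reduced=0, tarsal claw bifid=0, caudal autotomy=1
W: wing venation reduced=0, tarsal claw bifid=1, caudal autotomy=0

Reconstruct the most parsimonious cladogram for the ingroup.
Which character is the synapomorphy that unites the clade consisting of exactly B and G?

tarsal claw bifid

Character polarity is set by the outgroup: the derived state is whichever differs from the outgroup's state, so for wing venation reduced, tarsal claw bifid the derived state is '0', and for the remaining characters it is '1'.
All ingroup taxa share the derived state '0' for wing venation reduced; it defines the ingroup but does not resolve relationships within it.
Only B and G show the derived state '0' for tarsal claw bifid, supporting them as a clade.
caudal autotomy (derived state '1') is shared by B, G, and N — a synapomorphy uniting that clade.
Most parsimonious ingroup topology: (((B,G),N),W).
The clade {B, G} is supported by tarsal claw bifid: its derived state '0' occurs in exactly those taxa and in no other taxon (including the outgroup).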